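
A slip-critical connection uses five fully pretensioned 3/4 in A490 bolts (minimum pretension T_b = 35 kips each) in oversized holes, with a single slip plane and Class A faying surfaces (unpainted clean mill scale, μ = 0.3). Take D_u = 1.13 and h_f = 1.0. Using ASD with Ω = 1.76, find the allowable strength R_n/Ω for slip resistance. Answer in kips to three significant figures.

R_n = μ · D_u · h_f · T_b · n_s · n_b = 0.3 × 1.13 × 1.0 × 35 × 1 × 5 = 59.32 kips.
Allowable strength R_n/Ω = 59.32 / 1.76 = 33.7 kips.

33.7 kips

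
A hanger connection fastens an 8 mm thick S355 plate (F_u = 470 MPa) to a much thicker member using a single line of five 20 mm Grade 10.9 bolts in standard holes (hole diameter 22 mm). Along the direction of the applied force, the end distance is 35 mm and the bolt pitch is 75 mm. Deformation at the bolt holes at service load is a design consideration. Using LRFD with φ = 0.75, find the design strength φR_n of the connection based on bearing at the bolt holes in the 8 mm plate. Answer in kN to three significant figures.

Per bolt r_n = 1.2 l_c t F_u ≤ 2.4 d t F_u; upper limit = 2.4 × 20 × 8 × 470 / 1000 = 180.5 kN.
Edge bolt: l_c = 35 − 22/2 = 24 mm → 1.2 × 24 × 8 × 470 / 1000 = 108.3 → r_n = 108.3 kN.
Interior bolts: l_c = 75 − 22 = 53 mm → 1.2 × 53 × 8 × 470 / 1000 = 239.1 → r_n = 180.5 kN.
R_n = 1 × 108.3 + 4 × 180.5 = 830.2 kN.
Design strength φR_n = 0.75 × 830.2 = 623 kN.

623 kN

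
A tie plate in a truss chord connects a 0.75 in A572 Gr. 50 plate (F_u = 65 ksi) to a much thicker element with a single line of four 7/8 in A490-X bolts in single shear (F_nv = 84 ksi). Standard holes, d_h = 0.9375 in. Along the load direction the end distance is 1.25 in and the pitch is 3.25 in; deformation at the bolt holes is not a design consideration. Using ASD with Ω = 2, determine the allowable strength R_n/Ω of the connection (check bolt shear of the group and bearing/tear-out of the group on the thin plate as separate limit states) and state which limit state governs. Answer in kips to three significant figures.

Bolt shear: A_b = π·0.875²/4 = 0.6013 in²; R_n = 84 × 0.6013 × 4 × 1 = 202 kips → 202 / 2 = 101 kips.
Bearing (1.5 l_c t F_u ≤ 3.0 d t F_u): upper limit = 3.0·0.875·0.75·65 = 128 kips.
  Edge l_c = 1.25 − 0.9375/2 = 0.7812 → r_n = 57.13 kips; interior l_c = 3.25 − 0.9375 = 2.312 → r_n = 128 kips.
  R_n,bearing = 1·57.13 + 3·128 = 441 kips → 441 / 2 = 221 kips.
Bolt shear governs: 101 kips.

101 kips (bolt shear governs)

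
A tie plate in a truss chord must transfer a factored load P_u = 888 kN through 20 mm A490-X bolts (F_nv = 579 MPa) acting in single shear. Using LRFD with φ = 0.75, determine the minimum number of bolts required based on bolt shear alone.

A_b = π·20²/4 = 314.2 mm².
Per-bolt design strength φR_n = 0.75 × 579 × 314.2 × 1 / 1000 = 136.4 kN.
n ≥ 888 / 136.4 = 6.509 → use 7 bolts.

7 bolts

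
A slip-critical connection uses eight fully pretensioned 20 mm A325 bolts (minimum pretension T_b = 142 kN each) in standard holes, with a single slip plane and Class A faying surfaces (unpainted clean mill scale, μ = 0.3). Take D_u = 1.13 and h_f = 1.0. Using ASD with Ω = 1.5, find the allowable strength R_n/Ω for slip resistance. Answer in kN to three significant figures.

257 kN

R_n = μ · D_u · h_f · T_b · n_s · n_b = 0.3 × 1.13 × 1.0 × 142 × 1 × 8 = 385.1 kN.
Allowable strength R_n/Ω = 385.1 / 1.5 = 257 kN.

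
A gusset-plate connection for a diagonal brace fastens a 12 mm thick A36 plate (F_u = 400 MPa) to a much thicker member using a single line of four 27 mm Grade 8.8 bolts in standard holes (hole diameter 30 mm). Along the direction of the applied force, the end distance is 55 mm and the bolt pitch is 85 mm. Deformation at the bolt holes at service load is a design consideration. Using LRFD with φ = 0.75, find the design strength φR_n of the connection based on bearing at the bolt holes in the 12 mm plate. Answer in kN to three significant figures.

Per bolt r_n = 1.2 l_c t F_u ≤ 2.4 d t F_u; upper limit = 2.4 × 27 × 12 × 400 / 1000 = 311 kN.
Edge bolt: l_c = 55 − 30/2 = 40 mm → 1.2 × 40 × 12 × 400 / 1000 = 230.4 → r_n = 230.4 kN.
Interior bolts: l_c = 85 − 30 = 55 mm → 1.2 × 55 × 12 × 400 / 1000 = 316.8 → r_n = 311 kN.
R_n = 1 × 230.4 + 3 × 311 = 1164 kN.
Design strength φR_n = 0.75 × 1164 = 873 kN.

873 kN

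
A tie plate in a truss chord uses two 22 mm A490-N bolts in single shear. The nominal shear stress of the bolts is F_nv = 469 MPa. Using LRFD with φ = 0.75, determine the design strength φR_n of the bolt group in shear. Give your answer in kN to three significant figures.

A_b = π × 22² / 4 = 380.1 mm².
R_n = F_nv · A_b · n · n_s = 469 × 380.1 × 2 × 1 / 1000 = 356.6 kN.
Design strength φR_n = 0.75 × 356.6 = 267 kN.

267 kN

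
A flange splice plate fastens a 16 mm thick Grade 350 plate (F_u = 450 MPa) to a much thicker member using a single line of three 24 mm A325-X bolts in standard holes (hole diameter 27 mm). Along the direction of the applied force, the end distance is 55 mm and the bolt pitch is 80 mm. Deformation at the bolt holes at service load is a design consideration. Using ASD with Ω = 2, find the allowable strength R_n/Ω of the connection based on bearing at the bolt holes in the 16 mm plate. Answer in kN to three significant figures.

Per bolt r_n = 1.2 l_c t F_u ≤ 2.4 d t F_u; upper limit = 2.4 × 24 × 16 × 450 / 1000 = 414.7 kN.
Edge bolt: l_c = 55 − 27/2 = 41.5 mm → 1.2 × 41.5 × 16 × 450 / 1000 = 358.6 → r_n = 358.6 kN.
Interior bolts: l_c = 80 − 27 = 53 mm → 1.2 × 53 × 16 × 450 / 1000 = 457.9 → r_n = 414.7 kN.
R_n = 1 × 358.6 + 2 × 414.7 = 1188 kN.
Allowable strength R_n/Ω = 1188 / 2 = 594 kN.

594 kN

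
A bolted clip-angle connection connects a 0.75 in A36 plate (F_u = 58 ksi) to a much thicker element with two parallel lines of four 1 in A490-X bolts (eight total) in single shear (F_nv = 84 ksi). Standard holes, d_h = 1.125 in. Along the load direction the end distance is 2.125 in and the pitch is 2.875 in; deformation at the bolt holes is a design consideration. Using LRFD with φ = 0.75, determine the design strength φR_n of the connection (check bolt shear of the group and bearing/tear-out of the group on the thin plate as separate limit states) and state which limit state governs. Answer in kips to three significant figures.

396 kips (bolt shear governs)

Bolt shear: A_b = π·1²/4 = 0.7854 in²; R_n = 84 × 0.7854 × 8 × 1 = 527.8 kips → 0.75 × 527.8 = 396 kips.
Bearing (1.2 l_c t F_u ≤ 2.4 d t F_u): upper limit = 2.4·1·0.75·58 = 104.4 kips.
  Edge l_c = 2.125 − 1.125/2 = 1.562 → r_n = 81.56 kips; interior l_c = 2.875 − 1.125 = 1.75 → r_n = 91.35 kips.
  R_n,bearing = 2·81.56 + 6·91.35 = 711.2 kips → 0.75 × 711.2 = 533 kips.
Bolt shear governs: 396 kips.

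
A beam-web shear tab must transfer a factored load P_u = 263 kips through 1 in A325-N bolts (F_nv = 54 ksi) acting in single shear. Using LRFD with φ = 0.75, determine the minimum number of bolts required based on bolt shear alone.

A_b = π·1²/4 = 0.7854 in².
Per-bolt design strength φR_n = 0.75 × 54 × 0.7854 × 1 = 31.81 kips.
n ≥ 263 / 31.81 = 8.268 → use 9 bolts.

9 bolts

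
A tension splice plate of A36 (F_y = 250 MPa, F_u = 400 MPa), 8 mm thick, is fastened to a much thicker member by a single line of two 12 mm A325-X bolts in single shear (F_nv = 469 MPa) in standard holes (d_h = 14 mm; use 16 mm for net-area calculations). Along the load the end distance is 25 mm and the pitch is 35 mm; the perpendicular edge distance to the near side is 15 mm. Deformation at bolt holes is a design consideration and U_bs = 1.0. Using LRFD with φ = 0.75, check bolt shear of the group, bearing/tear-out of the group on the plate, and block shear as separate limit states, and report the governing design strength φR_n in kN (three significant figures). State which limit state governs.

Bolt shear: A_b = π·12²/4 = 113.1 mm²; R_n = 469 × 113.1 × 2 × 1 / 1000 = 106.1 kN → 0.75 × 106.1 = 79.6 kN.
Bearing: edge l_c = 18, r_n = 69.12 kN; interior l_c = 21, r_n = 80.64 kN; R_n = 69.12 + 1·80.64 = 149.8 kN → 112 kN.
Block shear: A_gv = 480, A_nv = 288, A_nt = 56 mm²; R_n = min(0.6F_uA_nv, 0.6F_yA_gv) + U_bs·F_u·A_nt = 91.52 kN → 68.6 kN.
Block shear governs: 68.6 kN.

68.6 kN (block shear governs)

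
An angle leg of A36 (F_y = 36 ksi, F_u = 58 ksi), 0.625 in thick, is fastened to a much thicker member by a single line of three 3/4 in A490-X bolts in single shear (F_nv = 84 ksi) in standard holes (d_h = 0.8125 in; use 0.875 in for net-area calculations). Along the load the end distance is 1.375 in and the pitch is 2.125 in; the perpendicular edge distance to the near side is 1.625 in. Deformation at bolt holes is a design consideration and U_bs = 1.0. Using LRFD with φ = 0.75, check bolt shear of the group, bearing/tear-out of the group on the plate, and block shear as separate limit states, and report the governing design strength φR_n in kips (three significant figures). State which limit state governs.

Bolt shear: A_b = π·0.75²/4 = 0.4418 in²; R_n = 84 × 0.4418 × 3 × 1 = 111.3 kips → 0.75 × 111.3 = 83.5 kips.
Bearing: edge l_c = 0.9688, r_n = 42.14 kips; interior l_c = 1.312, r_n = 57.09 kips; R_n = 42.14 + 2·57.09 = 156.3 kips → 117 kips.
Block shear: A_gv = 3.516, A_nv = 2.148, A_nt = 0.7422 in²; R_n = min(0.6F_uA_nv, 0.6F_yA_gv) + U_bs·F_u·A_nt = 117.8 kips → 88.4 kips.
Bolt shear governs: 83.5 kips.

83.5 kips (bolt shear governs)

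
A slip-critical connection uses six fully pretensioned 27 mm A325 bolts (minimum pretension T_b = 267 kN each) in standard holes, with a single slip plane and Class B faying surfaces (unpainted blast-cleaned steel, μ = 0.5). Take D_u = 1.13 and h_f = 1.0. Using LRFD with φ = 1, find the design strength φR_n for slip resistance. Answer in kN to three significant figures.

905 kN

R_n = μ · D_u · h_f · T_b · n_s · n_b = 0.5 × 1.13 × 1.0 × 267 × 1 × 6 = 905.1 kN.
Design strength φR_n = 1 × 905.1 = 905 kN.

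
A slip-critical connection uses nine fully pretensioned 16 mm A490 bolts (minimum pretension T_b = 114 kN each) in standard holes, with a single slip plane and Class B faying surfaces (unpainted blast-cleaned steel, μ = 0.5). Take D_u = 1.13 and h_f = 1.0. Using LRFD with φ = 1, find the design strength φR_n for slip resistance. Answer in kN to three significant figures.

R_n = μ · D_u · h_f · T_b · n_s · n_b = 0.5 × 1.13 × 1.0 × 114 × 1 × 9 = 579.7 kN.
Design strength φR_n = 1 × 579.7 = 580 kN.

580 kN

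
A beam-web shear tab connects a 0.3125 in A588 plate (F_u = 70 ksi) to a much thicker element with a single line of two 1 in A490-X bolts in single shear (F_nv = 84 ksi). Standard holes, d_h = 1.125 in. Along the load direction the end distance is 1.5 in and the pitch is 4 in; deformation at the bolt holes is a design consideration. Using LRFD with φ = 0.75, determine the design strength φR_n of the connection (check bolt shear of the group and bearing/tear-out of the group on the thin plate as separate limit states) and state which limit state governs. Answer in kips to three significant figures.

57.8 kips (bearing governs)

Bolt shear: A_b = π·1²/4 = 0.7854 in²; R_n = 84 × 0.7854 × 2 × 1 = 131.9 kips → 0.75 × 131.9 = 99 kips.
Bearing (1.2 l_c t F_u ≤ 2.4 d t F_u): upper limit = 2.4·1·0.3125·70 = 52.5 kips.
  Edge l_c = 1.5 − 1.125/2 = 0.9375 → r_n = 24.61 kips; interior l_c = 4 − 1.125 = 2.875 → r_n = 52.5 kips.
  R_n,bearing = 1·24.61 + 1·52.5 = 77.11 kips → 0.75 × 77.11 = 57.8 kips.
Bearing governs: 57.8 kips.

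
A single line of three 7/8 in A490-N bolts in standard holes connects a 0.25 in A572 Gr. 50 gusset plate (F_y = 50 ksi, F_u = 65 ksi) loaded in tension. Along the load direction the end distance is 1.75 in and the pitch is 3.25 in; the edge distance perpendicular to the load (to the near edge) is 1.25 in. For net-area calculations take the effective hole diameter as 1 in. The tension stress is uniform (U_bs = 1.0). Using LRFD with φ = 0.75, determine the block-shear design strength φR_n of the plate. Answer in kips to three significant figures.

51.2 kips

Shear plane L_v = 1.75 + 2·3.25 = 8.25 in; A_gv = 8.25 × 0.25 = 2.062 in².
A_nv = (8.25 − 2.5·1) × 0.25 = 1.438 in².
A_nt = (1.25 − 0.5·1) × 0.25 = 0.1875 in².
0.6 F_u A_nv = 56.06 kips; 0.6 F_y A_gv = 61.88 kips → shear rupture governs the shear term.
R_n = 56.06 + 1.0 × 65 × 0.1875 = 68.25 kips.
Design strength φR_n = 0.75 × 68.25 = 51.2 kips.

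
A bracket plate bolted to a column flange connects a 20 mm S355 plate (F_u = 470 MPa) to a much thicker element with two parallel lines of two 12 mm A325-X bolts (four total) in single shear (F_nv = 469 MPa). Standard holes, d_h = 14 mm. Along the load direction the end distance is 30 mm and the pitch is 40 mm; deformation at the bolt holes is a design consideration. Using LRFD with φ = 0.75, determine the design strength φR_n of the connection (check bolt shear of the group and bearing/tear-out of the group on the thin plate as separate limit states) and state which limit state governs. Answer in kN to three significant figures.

Bolt shear: A_b = π·12²/4 = 113.1 mm²; R_n = 469 × 113.1 × 4 × 1 / 1000 = 212.2 kN → 0.75 × 212.2 = 159 kN.
Bearing (1.2 l_c t F_u ≤ 2.4 d t F_u): upper limit = 2.4·12·20·470 / 1000 = 270.7 kN.
  Edge l_c = 30 − 14/2 = 23 → r_n = 259.4 kN; interior l_c = 40 − 14 = 26 → r_n = 270.7 kN.
  R_n,bearing = 2·259.4 + 2·270.7 = 1060 kN → 0.75 × 1060 = 795 kN.
Bolt shear governs: 159 kN.

159 kN (bolt shear governs)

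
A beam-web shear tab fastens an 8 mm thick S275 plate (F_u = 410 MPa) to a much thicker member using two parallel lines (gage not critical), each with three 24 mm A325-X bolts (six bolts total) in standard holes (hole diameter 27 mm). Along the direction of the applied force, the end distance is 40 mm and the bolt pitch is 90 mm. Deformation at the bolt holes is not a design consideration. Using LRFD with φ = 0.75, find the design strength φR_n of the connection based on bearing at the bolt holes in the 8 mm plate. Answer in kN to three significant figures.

Per bolt r_n = 1.5 l_c t F_u ≤ 3.0 d t F_u; upper limit = 3.0 × 24 × 8 × 410 / 1000 = 236.2 kN.
Edge bolt: l_c = 40 − 27/2 = 26.5 mm → 1.5 × 26.5 × 8 × 410 / 1000 = 130.4 → r_n = 130.4 kN.
Interior bolts: l_c = 90 − 27 = 63 mm → 1.5 × 63 × 8 × 410 / 1000 = 310 → r_n = 236.2 kN.
R_n = 2 × 130.4 + 4 × 236.2 = 1205 kN.
Design strength φR_n = 0.75 × 1205 = 904 kN.

904 kN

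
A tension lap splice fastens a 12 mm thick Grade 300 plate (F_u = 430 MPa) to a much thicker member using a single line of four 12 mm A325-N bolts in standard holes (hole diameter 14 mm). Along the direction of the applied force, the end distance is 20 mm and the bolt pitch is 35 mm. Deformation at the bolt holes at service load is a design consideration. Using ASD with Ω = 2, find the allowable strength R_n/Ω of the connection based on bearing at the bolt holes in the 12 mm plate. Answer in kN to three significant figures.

Per bolt r_n = 1.2 l_c t F_u ≤ 2.4 d t F_u; upper limit = 2.4 × 12 × 12 × 430 / 1000 = 148.6 kN.
Edge bolt: l_c = 20 − 14/2 = 13 mm → 1.2 × 13 × 12 × 430 / 1000 = 80.5 → r_n = 80.5 kN.
Interior bolts: l_c = 35 − 14 = 21 mm → 1.2 × 21 × 12 × 430 / 1000 = 130 → r_n = 130 kN.
R_n = 1 × 80.5 + 3 × 130 = 470.6 kN.
Allowable strength R_n/Ω = 470.6 / 2 = 235 kN.

235 kN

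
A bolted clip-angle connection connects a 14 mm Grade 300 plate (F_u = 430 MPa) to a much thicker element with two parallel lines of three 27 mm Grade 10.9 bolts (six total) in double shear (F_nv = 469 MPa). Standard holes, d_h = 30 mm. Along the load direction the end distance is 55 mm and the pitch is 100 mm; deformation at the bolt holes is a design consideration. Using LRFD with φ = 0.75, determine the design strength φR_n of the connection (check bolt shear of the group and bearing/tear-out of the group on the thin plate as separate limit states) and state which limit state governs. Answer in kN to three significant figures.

Bolt shear: A_b = π·27²/4 = 572.6 mm²; R_n = 469 × 572.6 × 6 × 2 / 1000 = 3222 kN → 0.75 × 3222 = 2420 kN.
Bearing (1.2 l_c t F_u ≤ 2.4 d t F_u): upper limit = 2.4·27·14·430 / 1000 = 390.1 kN.
  Edge l_c = 55 − 30/2 = 40 → r_n = 289 kN; interior l_c = 100 − 30 = 70 → r_n = 390.1 kN.
  R_n,bearing = 2·289 + 4·390.1 = 2138 kN → 0.75 × 2138 = 1600 kN.
Bearing governs: 1600 kN.

1600 kN (bearing governs)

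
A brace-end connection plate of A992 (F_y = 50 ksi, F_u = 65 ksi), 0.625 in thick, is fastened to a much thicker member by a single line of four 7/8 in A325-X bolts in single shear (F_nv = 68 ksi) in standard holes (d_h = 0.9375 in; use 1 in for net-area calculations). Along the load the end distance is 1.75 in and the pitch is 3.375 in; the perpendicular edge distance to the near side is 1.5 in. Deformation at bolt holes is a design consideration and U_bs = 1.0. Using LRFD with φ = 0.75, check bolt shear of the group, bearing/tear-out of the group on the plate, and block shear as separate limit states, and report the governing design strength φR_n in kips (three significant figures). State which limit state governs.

123 kips (bolt shear governs)

Bolt shear: A_b = π·0.875²/4 = 0.6013 in²; R_n = 68 × 0.6013 × 4 × 1 = 163.6 kips → 0.75 × 163.6 = 123 kips.
Bearing: edge l_c = 1.281, r_n = 62.46 kips; interior l_c = 2.438, r_n = 85.31 kips; R_n = 62.46 + 3·85.31 = 318.4 kips → 239 kips.
Block shear: A_gv = 7.422, A_nv = 5.234, A_nt = 0.625 in²; R_n = min(0.6F_uA_nv, 0.6F_yA_gv) + U_bs·F_u·A_nt = 244.8 kips → 184 kips.
Bolt shear governs: 123 kips.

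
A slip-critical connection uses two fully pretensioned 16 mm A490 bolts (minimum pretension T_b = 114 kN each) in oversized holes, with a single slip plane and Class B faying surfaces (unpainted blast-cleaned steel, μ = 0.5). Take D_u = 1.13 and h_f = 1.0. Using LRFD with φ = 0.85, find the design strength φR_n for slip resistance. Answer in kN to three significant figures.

109 kN

R_n = μ · D_u · h_f · T_b · n_s · n_b = 0.5 × 1.13 × 1.0 × 114 × 1 × 2 = 128.8 kN.
Design strength φR_n = 0.85 × 128.8 = 109 kN.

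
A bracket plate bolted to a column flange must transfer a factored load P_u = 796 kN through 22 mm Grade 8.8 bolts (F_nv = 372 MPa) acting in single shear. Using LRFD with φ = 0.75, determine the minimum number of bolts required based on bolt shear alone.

8 bolts

A_b = π·22²/4 = 380.1 mm².
Per-bolt design strength φR_n = 0.75 × 372 × 380.1 × 1 / 1000 = 106.1 kN.
n ≥ 796 / 106.1 = 7.505 → use 8 bolts.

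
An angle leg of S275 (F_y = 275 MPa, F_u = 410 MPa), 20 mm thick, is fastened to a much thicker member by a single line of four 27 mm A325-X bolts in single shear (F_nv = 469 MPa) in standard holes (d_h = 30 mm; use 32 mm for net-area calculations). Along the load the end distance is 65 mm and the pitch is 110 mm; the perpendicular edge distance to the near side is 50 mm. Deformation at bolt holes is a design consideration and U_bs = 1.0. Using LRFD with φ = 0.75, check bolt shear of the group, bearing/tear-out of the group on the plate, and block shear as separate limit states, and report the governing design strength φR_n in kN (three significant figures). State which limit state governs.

806 kN (bolt shear governs)

Bolt shear: A_b = π·27²/4 = 572.6 mm²; R_n = 469 × 572.6 × 4 × 1 / 1000 = 1074 kN → 0.75 × 1074 = 806 kN.
Bearing: edge l_c = 50, r_n = 492 kN; interior l_c = 80, r_n = 531.4 kN; R_n = 492 + 3·531.4 = 2086 kN → 1560 kN.
Block shear: A_gv = 7900, A_nv = 5660, A_nt = 680 mm²; R_n = min(0.6F_uA_nv, 0.6F_yA_gv) + U_bs·F_u·A_nt = 1582 kN → 1190 kN.
Bolt shear governs: 806 kN.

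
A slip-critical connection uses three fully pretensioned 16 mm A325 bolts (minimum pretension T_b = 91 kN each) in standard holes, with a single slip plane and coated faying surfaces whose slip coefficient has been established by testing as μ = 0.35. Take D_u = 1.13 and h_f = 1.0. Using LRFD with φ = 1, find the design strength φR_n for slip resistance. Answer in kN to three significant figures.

108 kN

R_n = μ · D_u · h_f · T_b · n_s · n_b = 0.35 × 1.13 × 1.0 × 91 × 1 × 3 = 108 kN.
Design strength φR_n = 1 × 108 = 108 kN.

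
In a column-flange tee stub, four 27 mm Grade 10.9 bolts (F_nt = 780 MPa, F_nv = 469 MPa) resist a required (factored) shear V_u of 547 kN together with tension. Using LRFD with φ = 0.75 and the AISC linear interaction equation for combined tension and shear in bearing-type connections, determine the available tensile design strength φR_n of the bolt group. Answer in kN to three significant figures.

A_b = π·27²/4 = 572.6 mm²; f_rv = 547 × 1000 / (4 × 572.6) = 238.8 MPa.
F'_nt = 1.3 F_nt − (F_nt / φF_nv) f_rv = 1.3·780 − (780/(0.75·469))·238.8 = 484.4 MPa, capped at F_nt → F'_nt = 484.4 MPa.
R_n = F'_nt · A_b · n = 484.4 × 572.6 × 4 / 1000 = 1109 kN.
Design strength φR_n = 0.75 × 1109 = 832 kN.

832 kN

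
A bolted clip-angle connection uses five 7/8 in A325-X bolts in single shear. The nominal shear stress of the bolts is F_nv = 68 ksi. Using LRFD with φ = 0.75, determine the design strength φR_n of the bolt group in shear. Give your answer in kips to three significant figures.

153 kips

A_b = π × 0.875² / 4 = 0.6013 in².
R_n = F_nv · A_b · n · n_s = 68 × 0.6013 × 5 × 1 = 204.4 kips.
Design strength φR_n = 0.75 × 204.4 = 153 kips.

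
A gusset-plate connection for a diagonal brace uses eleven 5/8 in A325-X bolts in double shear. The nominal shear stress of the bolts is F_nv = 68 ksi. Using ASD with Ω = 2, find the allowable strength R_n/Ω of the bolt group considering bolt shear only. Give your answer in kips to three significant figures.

A_b = π × 0.625² / 4 = 0.3068 in².
R_n = F_nv · A_b · n · n_s = 68 × 0.3068 × 11 × 2 = 459 kips.
Allowable strength R_n/Ω = 459 / 2 = 229 kips.

229 kips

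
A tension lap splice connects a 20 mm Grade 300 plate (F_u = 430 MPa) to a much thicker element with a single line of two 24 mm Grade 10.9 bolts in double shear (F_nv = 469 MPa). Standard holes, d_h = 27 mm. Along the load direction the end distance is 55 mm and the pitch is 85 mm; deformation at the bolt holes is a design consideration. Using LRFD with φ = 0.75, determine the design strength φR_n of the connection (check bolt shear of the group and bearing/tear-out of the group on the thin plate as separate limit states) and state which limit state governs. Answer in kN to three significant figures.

Bolt shear: A_b = π·24²/4 = 452.4 mm²; R_n = 469 × 452.4 × 2 × 2 / 1000 = 848.7 kN → 0.75 × 848.7 = 637 kN.
Bearing (1.2 l_c t F_u ≤ 2.4 d t F_u): upper limit = 2.4·24·20·430 / 1000 = 495.4 kN.
  Edge l_c = 55 − 27/2 = 41.5 → r_n = 428.3 kN; interior l_c = 85 − 27 = 58 → r_n = 495.4 kN.
  R_n,bearing = 1·428.3 + 1·495.4 = 923.6 kN → 0.75 × 923.6 = 693 kN.
Bolt shear governs: 637 kN.

637 kN (bolt shear governs)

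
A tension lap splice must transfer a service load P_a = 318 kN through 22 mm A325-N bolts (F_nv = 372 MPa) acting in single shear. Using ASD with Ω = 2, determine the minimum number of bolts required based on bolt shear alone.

5 bolts

A_b = π·22²/4 = 380.1 mm².
Per-bolt allowable strength R_n/Ω = 372 × 380.1 × 1 / 1000 / 2 = 70.7 kN.
n ≥ 318 / 70.7 = 4.498 → use 5 bolts.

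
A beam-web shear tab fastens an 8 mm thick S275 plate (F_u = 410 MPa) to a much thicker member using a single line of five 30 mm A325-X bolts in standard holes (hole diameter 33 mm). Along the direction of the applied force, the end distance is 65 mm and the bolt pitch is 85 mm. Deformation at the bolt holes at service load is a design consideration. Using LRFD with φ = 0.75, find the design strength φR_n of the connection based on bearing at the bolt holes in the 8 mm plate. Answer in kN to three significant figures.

757 kN

Per bolt r_n = 1.2 l_c t F_u ≤ 2.4 d t F_u; upper limit = 2.4 × 30 × 8 × 410 / 1000 = 236.2 kN.
Edge bolt: l_c = 65 − 33/2 = 48.5 mm → 1.2 × 48.5 × 8 × 410 / 1000 = 190.9 → r_n = 190.9 kN.
Interior bolts: l_c = 85 − 33 = 52 mm → 1.2 × 52 × 8 × 410 / 1000 = 204.7 → r_n = 204.7 kN.
R_n = 1 × 190.9 + 4 × 204.7 = 1010 kN.
Design strength φR_n = 0.75 × 1010 = 757 kN.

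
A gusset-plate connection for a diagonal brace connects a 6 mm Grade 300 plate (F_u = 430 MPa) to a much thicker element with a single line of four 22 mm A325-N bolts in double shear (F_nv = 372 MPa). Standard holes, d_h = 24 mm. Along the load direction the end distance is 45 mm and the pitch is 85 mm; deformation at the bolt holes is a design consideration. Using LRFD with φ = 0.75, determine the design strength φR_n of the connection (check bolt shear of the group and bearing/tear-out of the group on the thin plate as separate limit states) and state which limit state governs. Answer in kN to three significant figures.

383 kN (bearing governs)

Bolt shear: A_b = π·22²/4 = 380.1 mm²; R_n = 372 × 380.1 × 4 × 2 / 1000 = 1131 kN → 0.75 × 1131 = 848 kN.
Bearing (1.2 l_c t F_u ≤ 2.4 d t F_u): upper limit = 2.4·22·6·430 / 1000 = 136.2 kN.
  Edge l_c = 45 − 24/2 = 33 → r_n = 102.2 kN; interior l_c = 85 − 24 = 61 → r_n = 136.2 kN.
  R_n,bearing = 1·102.2 + 3·136.2 = 510.8 kN → 0.75 × 510.8 = 383 kN.
Bearing governs: 383 kN.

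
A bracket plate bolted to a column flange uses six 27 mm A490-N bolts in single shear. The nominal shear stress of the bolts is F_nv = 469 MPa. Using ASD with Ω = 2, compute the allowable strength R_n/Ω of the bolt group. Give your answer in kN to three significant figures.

806 kN

A_b = π × 27² / 4 = 572.6 mm².
R_n = F_nv · A_b · n · n_s = 469 × 572.6 × 6 × 1 / 1000 = 1611 kN.
Allowable strength R_n/Ω = 1611 / 2 = 806 kN.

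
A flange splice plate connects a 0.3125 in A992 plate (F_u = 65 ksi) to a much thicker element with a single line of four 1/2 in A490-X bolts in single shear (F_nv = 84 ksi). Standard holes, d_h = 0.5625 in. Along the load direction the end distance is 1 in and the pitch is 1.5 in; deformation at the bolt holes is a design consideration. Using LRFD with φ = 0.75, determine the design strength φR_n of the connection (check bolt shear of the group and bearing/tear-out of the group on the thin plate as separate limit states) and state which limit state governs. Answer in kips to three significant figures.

Bolt shear: A_b = π·0.5²/4 = 0.1963 in²; R_n = 84 × 0.1963 × 4 × 1 = 65.97 kips → 0.75 × 65.97 = 49.5 kips.
Bearing (1.2 l_c t F_u ≤ 2.4 d t F_u): upper limit = 2.4·0.5·0.3125·65 = 24.38 kips.
  Edge l_c = 1 − 0.5625/2 = 0.7188 → r_n = 17.52 kips; interior l_c = 1.5 − 0.5625 = 0.9375 → r_n = 22.85 kips.
  R_n,bearing = 1·17.52 + 3·22.85 = 86.07 kips → 0.75 × 86.07 = 64.6 kips.
Bolt shear governs: 49.5 kips.

49.5 kips (bolt shear governs)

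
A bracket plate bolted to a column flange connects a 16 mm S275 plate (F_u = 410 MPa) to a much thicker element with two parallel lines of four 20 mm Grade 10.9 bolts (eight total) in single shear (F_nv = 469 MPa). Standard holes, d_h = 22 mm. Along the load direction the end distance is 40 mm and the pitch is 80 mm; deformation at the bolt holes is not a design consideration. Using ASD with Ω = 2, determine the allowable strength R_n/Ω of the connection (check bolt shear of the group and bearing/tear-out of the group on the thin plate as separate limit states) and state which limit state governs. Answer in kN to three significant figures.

Bolt shear: A_b = π·20²/4 = 314.2 mm²; R_n = 469 × 314.2 × 8 × 1 / 1000 = 1179 kN → 1179 / 2 = 589 kN.
Bearing (1.5 l_c t F_u ≤ 3.0 d t F_u): upper limit = 3.0·20·16·410 / 1000 = 393.6 kN.
  Edge l_c = 40 − 22/2 = 29 → r_n = 285.4 kN; interior l_c = 80 − 22 = 58 → r_n = 393.6 kN.
  R_n,bearing = 2·285.4 + 6·393.6 = 2932 kN → 2932 / 2 = 1470 kN.
Bolt shear governs: 589 kN.

589 kN (bolt shear governs)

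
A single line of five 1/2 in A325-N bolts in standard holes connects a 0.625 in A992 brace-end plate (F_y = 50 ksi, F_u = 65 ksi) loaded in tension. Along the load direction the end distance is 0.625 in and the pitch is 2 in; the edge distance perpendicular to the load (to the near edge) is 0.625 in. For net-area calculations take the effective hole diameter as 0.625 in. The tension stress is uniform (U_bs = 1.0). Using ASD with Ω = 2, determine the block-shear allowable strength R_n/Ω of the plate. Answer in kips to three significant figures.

77.2 kips

Shear plane L_v = 0.625 + 4·2 = 8.625 in; A_gv = 8.625 × 0.625 = 5.391 in².
A_nv = (8.625 − 4.5·0.625) × 0.625 = 3.633 in².
A_nt = (0.625 − 0.5·0.625) × 0.625 = 0.1953 in².
0.6 F_u A_nv = 141.7 kips; 0.6 F_y A_gv = 161.7 kips → shear rupture governs the shear term.
R_n = 141.7 + 1.0 × 65 × 0.1953 = 154.4 kips.
Allowable strength R_n/Ω = 154.4 / 2 = 77.2 kips.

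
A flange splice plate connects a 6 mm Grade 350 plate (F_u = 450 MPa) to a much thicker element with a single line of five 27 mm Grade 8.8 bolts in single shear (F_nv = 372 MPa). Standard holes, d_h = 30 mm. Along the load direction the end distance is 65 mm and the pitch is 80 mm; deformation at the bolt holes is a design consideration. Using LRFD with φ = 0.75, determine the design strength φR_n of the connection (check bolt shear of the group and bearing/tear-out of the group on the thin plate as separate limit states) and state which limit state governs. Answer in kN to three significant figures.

Bolt shear: A_b = π·27²/4 = 572.6 mm²; R_n = 372 × 572.6 × 5 × 1 / 1000 = 1065 kN → 0.75 × 1065 = 799 kN.
Bearing (1.2 l_c t F_u ≤ 2.4 d t F_u): upper limit = 2.4·27·6·450 / 1000 = 175 kN.
  Edge l_c = 65 − 30/2 = 50 → r_n = 162 kN; interior l_c = 80 − 30 = 50 → r_n = 162 kN.
  R_n,bearing = 1·162 + 4·162 = 810 kN → 0.75 × 810 = 608 kN.
Bearing governs: 608 kN.

608 kN (bearing governs)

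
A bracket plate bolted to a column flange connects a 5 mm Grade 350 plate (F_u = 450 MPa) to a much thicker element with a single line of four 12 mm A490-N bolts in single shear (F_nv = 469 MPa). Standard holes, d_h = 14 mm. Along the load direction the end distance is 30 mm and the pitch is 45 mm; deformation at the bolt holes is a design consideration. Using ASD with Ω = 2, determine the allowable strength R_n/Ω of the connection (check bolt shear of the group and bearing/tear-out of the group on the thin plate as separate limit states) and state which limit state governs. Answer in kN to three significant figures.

106 kN (bolt shear governs)

Bolt shear: A_b = π·12²/4 = 113.1 mm²; R_n = 469 × 113.1 × 4 × 1 / 1000 = 212.2 kN → 212.2 / 2 = 106 kN.
Bearing (1.2 l_c t F_u ≤ 2.4 d t F_u): upper limit = 2.4·12·5·450 / 1000 = 64.8 kN.
  Edge l_c = 30 − 14/2 = 23 → r_n = 62.1 kN; interior l_c = 45 − 14 = 31 → r_n = 64.8 kN.
  R_n,bearing = 1·62.1 + 3·64.8 = 256.5 kN → 256.5 / 2 = 128 kN.
Bolt shear governs: 106 kN.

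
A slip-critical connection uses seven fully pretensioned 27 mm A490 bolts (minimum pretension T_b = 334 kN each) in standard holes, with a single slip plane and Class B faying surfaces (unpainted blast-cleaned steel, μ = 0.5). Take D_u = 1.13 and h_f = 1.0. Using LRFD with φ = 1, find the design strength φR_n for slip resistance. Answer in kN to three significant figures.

1320 kN

R_n = μ · D_u · h_f · T_b · n_s · n_b = 0.5 × 1.13 × 1.0 × 334 × 1 × 7 = 1321 kN.
Design strength φR_n = 1 × 1321 = 1320 kN.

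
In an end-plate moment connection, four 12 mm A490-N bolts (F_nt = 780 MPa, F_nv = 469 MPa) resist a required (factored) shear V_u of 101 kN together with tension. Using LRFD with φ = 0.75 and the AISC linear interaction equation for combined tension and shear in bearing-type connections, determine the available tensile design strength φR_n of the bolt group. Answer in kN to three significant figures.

176 kN

A_b = π·12²/4 = 113.1 mm²; f_rv = 101 × 1000 / (4 × 113.1) = 223.3 MPa.
F'_nt = 1.3 F_nt − (F_nt / φF_nv) f_rv = 1.3·780 − (780/(0.75·469))·223.3 = 518.9 MPa, capped at F_nt → F'_nt = 518.9 MPa.
R_n = F'_nt · A_b · n = 518.9 × 113.1 × 4 / 1000 = 234.8 kN.
Design strength φR_n = 0.75 × 234.8 = 176 kN.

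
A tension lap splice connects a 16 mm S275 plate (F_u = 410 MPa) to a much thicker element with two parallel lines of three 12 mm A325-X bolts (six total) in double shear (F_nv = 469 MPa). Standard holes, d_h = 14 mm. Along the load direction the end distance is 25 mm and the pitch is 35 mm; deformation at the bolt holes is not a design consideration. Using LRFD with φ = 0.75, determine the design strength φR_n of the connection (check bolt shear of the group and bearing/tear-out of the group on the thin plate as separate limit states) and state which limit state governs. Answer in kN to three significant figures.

477 kN (bolt shear governs)

Bolt shear: A_b = π·12²/4 = 113.1 mm²; R_n = 469 × 113.1 × 6 × 2 / 1000 = 636.5 kN → 0.75 × 636.5 = 477 kN.
Bearing (1.5 l_c t F_u ≤ 3.0 d t F_u): upper limit = 3.0·12·16·410 / 1000 = 236.2 kN.
  Edge l_c = 25 − 14/2 = 18 → r_n = 177.1 kN; interior l_c = 35 − 14 = 21 → r_n = 206.6 kN.
  R_n,bearing = 2·177.1 + 4·206.6 = 1181 kN → 0.75 × 1181 = 886 kN.
Bolt shear governs: 477 kN.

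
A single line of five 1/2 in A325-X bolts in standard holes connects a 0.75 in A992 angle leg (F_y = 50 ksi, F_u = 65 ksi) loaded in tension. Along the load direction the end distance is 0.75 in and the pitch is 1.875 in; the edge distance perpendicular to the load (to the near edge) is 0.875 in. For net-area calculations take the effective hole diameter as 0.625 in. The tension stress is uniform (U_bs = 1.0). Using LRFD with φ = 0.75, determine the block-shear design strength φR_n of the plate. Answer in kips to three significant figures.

Shear plane L_v = 0.75 + 4·1.875 = 8.25 in; A_gv = 8.25 × 0.75 = 6.188 in².
A_nv = (8.25 − 4.5·0.625) × 0.75 = 4.078 in².
A_nt = (0.875 − 0.5·0.625) × 0.75 = 0.4219 in².
0.6 F_u A_nv = 159 kips; 0.6 F_y A_gv = 185.6 kips → shear rupture governs the shear term.
R_n = 159 + 1.0 × 65 × 0.4219 = 186.5 kips.
Design strength φR_n = 0.75 × 186.5 = 140 kips.

140 kips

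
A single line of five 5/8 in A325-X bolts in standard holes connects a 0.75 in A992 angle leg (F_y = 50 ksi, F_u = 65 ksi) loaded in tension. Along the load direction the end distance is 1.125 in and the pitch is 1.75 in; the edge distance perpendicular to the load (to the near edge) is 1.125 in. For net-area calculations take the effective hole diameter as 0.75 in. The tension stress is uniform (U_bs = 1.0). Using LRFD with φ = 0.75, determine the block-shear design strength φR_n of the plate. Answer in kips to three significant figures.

132 kips

Shear plane L_v = 1.125 + 4·1.75 = 8.125 in; A_gv = 8.125 × 0.75 = 6.094 in².
A_nv = (8.125 − 4.5·0.75) × 0.75 = 3.562 in².
A_nt = (1.125 − 0.5·0.75) × 0.75 = 0.5625 in².
0.6 F_u A_nv = 138.9 kips; 0.6 F_y A_gv = 182.8 kips → shear rupture governs the shear term.
R_n = 138.9 + 1.0 × 65 × 0.5625 = 175.5 kips.
Design strength φR_n = 0.75 × 175.5 = 132 kips.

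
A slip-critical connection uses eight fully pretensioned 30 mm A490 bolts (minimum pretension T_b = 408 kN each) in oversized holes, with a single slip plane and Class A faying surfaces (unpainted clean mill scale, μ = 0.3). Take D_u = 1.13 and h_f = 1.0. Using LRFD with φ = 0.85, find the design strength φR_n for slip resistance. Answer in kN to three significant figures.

R_n = μ · D_u · h_f · T_b · n_s · n_b = 0.3 × 1.13 × 1.0 × 408 × 1 × 8 = 1106 kN.
Design strength φR_n = 0.85 × 1106 = 941 kN.

941 kN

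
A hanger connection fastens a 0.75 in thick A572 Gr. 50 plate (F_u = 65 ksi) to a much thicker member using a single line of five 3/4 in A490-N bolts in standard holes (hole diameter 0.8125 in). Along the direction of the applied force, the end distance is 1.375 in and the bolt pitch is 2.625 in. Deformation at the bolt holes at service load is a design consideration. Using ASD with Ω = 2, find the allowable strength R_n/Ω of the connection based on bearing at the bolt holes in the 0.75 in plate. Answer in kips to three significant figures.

204 kips

Per bolt r_n = 1.2 l_c t F_u ≤ 2.4 d t F_u; upper limit = 2.4 × 0.75 × 0.75 × 65 = 87.75 kips.
Edge bolt: l_c = 1.375 − 0.8125/2 = 0.9688 in → 1.2 × 0.9688 × 0.75 × 65 = 56.67 → r_n = 56.67 kips.
Interior bolts: l_c = 2.625 − 0.8125 = 1.812 in → 1.2 × 1.812 × 0.75 × 65 = 106 → r_n = 87.75 kips.
R_n = 1 × 56.67 + 4 × 87.75 = 407.7 kips.
Allowable strength R_n/Ω = 407.7 / 2 = 204 kips.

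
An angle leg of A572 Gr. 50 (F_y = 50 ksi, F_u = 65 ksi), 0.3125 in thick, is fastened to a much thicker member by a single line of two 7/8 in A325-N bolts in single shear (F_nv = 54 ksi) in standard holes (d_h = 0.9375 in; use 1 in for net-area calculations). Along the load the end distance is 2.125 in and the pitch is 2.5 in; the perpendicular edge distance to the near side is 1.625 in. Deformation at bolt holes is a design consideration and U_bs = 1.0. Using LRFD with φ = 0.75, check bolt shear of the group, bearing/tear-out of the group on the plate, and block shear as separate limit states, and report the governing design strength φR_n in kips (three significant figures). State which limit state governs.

Bolt shear: A_b = π·0.875²/4 = 0.6013 in²; R_n = 54 × 0.6013 × 2 × 1 = 64.94 kips → 0.75 × 64.94 = 48.7 kips.
Bearing: edge l_c = 1.656, r_n = 40.37 kips; interior l_c = 1.562, r_n = 38.09 kips; R_n = 40.37 + 1·38.09 = 78.46 kips → 58.8 kips.
Block shear: A_gv = 1.445, A_nv = 0.9766, A_nt = 0.3516 in²; R_n = min(0.6F_uA_nv, 0.6F_yA_gv) + U_bs·F_u·A_nt = 60.94 kips → 45.7 kips.
Block shear governs: 45.7 kips.

45.7 kips (block shear governs)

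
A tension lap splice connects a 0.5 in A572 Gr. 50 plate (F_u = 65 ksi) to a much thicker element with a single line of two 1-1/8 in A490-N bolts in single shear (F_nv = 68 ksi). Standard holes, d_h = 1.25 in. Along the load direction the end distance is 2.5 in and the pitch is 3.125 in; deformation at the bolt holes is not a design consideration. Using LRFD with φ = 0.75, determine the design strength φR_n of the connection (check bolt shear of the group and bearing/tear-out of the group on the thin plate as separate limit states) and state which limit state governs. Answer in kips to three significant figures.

101 kips (bolt shear governs)

Bolt shear: A_b = π·1.125²/4 = 0.994 in²; R_n = 68 × 0.994 × 2 × 1 = 135.2 kips → 0.75 × 135.2 = 101 kips.
Bearing (1.5 l_c t F_u ≤ 3.0 d t F_u): upper limit = 3.0·1.125·0.5·65 = 109.7 kips.
  Edge l_c = 2.5 − 1.25/2 = 1.875 → r_n = 91.41 kips; interior l_c = 3.125 − 1.25 = 1.875 → r_n = 91.41 kips.
  R_n,bearing = 1·91.41 + 1·91.41 = 182.8 kips → 0.75 × 182.8 = 137 kips.
Bolt shear governs: 101 kips.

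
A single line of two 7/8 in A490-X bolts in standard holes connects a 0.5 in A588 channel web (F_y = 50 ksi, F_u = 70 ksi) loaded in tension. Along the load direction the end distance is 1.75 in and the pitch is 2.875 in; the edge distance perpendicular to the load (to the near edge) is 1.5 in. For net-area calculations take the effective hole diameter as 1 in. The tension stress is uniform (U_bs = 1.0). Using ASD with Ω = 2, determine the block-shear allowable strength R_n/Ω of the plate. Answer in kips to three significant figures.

Shear plane L_v = 1.75 + 1·2.875 = 4.625 in; A_gv = 4.625 × 0.5 = 2.312 in².
A_nv = (4.625 − 1.5·1) × 0.5 = 1.562 in².
A_nt = (1.5 − 0.5·1) × 0.5 = 0.5 in².
0.6 F_u A_nv = 65.62 kips; 0.6 F_y A_gv = 69.38 kips → shear rupture governs the shear term.
R_n = 65.62 + 1.0 × 70 × 0.5 = 100.6 kips.
Allowable strength R_n/Ω = 100.6 / 2 = 50.3 kips.

50.3 kips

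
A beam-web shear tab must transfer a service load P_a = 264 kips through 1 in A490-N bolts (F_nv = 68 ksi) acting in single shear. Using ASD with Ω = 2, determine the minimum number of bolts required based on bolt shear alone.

A_b = π·1²/4 = 0.7854 in².
Per-bolt allowable strength R_n/Ω = 68 × 0.7854 × 1 / 2 = 26.7 kips.
n ≥ 264 / 26.7 = 9.886 → use 10 bolts.

10 bolts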